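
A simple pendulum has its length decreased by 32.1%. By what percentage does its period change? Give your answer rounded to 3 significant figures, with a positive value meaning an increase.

-17.6%

T ∝ √L, so T'/T = √(0.6790) = 0.8240.
Percentage change in T = (0.8240 − 1) × 100% = -17.6%.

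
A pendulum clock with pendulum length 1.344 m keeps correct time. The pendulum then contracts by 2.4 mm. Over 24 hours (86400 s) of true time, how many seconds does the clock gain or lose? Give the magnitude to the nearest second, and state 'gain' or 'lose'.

gain 77 s

T ∝ √L, so T'/T = √(1.34160/1.344) = 0.999107.
In 86400 s of true time the clock registers 86400/0.999107 = 86477.2 s, so it gains 77 s.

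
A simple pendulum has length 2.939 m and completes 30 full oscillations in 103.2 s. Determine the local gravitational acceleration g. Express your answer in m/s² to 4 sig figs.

9.805 m/s²

T = 103.2/30 = 3.4400 s.
From T = 2π√(L/g), g = 4π²L/T² = 4π² × 2.939/3.4400² = 9.805 m/s².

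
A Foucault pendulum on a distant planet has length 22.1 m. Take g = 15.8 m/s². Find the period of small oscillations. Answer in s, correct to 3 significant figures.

T = 2π√(L/g) = 2π√(22.1/15.8) = 2π × 1.183 = 7.43 s.

7.43 s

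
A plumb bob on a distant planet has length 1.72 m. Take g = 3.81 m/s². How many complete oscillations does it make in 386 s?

91

T = 2π√(L/g) = 2π√(1.72/3.81) = 4.222 s.
Number of complete oscillations = ⌊386/4.222⌋ = ⌊91.43⌋ = 91.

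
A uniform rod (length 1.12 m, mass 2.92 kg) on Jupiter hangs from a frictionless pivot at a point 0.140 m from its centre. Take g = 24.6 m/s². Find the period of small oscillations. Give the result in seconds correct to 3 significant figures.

For a physical pendulum T = 2π√(I/(mgd)), with d = 0.1400 m from pivot to centre of mass.
I_cm = mL²/12 = 2.92 × 1.12²/12 = 0.3052 kg·m²; I = I_cm + md² = 0.3052 + 2.92 × 0.1400² = 0.3625 kg·m².
T = 2π√(0.3625/(2.92 × 24.6 × 0.1400)) = 1.19 s.

1.19 s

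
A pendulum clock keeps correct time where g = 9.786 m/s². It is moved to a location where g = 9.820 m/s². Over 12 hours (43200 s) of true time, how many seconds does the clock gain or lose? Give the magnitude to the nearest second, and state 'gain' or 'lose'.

The clock's period scales as T ∝ 1/√g, so T'/T = √(9.786/9.820) = 0.998267.
In 43200 s of true time the clock registers 43200/0.998267 = 43275.0 s, so it gains 75 s.

gain 75 s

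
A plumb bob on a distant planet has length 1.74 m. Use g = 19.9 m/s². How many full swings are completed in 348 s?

T = 2π√(L/g) = 2π√(1.74/19.9) = 1.858 s.
Number of complete oscillations = ⌊348/1.858⌋ = ⌊187.3⌋ = 187.

187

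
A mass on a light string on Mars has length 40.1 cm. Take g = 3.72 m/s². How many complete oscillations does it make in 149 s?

72

T = 2π√(L/g) = 2π√(0.401/3.72) = 2.063 s.
Number of complete oscillations = ⌊149/2.063⌋ = ⌊72.23⌋ = 72.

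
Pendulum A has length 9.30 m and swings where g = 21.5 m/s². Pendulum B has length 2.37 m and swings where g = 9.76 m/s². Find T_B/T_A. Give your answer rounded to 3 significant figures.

T = 2π√(L/g), so T_B/T_A = √((L_B/g_B)/(L_A/g_A)) = √((2.37/9.76)/(9.30/21.5)) = 0.749.

0.749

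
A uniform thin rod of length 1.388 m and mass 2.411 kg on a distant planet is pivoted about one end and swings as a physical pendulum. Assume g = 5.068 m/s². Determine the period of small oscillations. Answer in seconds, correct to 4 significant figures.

2.685 s

For a physical pendulum T = 2π√(I/(mgd)), with d = 0.69400 m from pivot to centre of mass.
I_cm = mL²/12 = 2.411 × 1.388²/12 = 0.38707 kg·m²; I = I_cm + md² = 0.38707 + 2.411 × 0.69400² = 1.5483 kg·m².
T = 2π√(1.5483/(2.411 × 5.068 × 0.69400)) = 2.685 s.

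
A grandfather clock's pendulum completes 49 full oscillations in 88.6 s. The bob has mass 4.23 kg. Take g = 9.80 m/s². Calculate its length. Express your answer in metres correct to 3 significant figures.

0.812 m

T = 88.6/49 = 1.808 s.
From T = 2π√(L/g), L = gT²/(4π²) = 9.80 × 1.808²/(4π²) = 0.812 m.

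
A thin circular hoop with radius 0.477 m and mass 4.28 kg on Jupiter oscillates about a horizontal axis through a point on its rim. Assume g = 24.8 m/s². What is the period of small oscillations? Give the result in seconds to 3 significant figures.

I_cm = mr² = 0.9738 kg·m². The pivot is at distance d = 0.477 m from the centre of mass.
By the parallel-axis theorem, I = I_cm + md² = 0.9738 + 0.9738 = 1.948 kg·m².
T = 2π√(I/(mgd)) = 2π√(1.948/(4.28 × 24.8 × 0.477)) = 1.23 s.

1.23 s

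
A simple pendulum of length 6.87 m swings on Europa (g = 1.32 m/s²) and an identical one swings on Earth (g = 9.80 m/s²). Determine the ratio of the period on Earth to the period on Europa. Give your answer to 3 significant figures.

T ∝ 1/√g, so T₂/T₁ = √(g₁/g₂) = √(1.32/9.80) = 0.367.

0.367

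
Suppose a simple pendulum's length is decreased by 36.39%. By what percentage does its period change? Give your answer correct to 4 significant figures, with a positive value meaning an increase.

-20.24%

T ∝ √L, so T'/T = √(0.63610) = 0.79756.
Percentage change in T = (0.79756 − 1) × 100% = -20.24%.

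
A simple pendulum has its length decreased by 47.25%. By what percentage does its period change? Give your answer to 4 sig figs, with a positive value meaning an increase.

T ∝ √L, so T'/T = √(0.52750) = 0.72629.
Percentage change in T = (0.72629 − 1) × 100% = -27.37%.

-27.37%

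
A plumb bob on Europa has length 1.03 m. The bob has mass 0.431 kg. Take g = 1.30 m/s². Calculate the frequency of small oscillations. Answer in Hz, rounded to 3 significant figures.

T = 2π√(L/g) = 2π√(1.03/1.30) = 5.593 s, so f = 1/T = 0.179 Hz.

0.179 Hz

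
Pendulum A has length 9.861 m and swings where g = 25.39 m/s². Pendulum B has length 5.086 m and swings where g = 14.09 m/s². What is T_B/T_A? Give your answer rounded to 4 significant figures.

T = 2π√(L/g), so T_B/T_A = √((L_B/g_B)/(L_A/g_A)) = √((5.086/14.09)/(9.861/25.39)) = 0.9641.

0.9641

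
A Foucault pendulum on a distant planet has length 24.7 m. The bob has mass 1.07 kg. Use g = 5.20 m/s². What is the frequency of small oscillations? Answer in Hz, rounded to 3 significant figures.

0.0730 Hz

T = 2π√(L/g) = 2π√(24.7/5.20) = 13.69 s, so f = 1/T = 0.0730 Hz.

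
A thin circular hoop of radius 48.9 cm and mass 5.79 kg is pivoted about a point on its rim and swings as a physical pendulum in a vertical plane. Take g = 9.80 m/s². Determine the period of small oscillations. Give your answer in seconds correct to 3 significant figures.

1.98 s

I_cm = mr² = 1.385 kg·m². The pivot is at distance d = 0.489 m from the centre of mass.
By the parallel-axis theorem, I = I_cm + md² = 1.385 + 1.385 = 2.769 kg·m².
T = 2π√(I/(mgd)) = 2π√(2.769/(5.79 × 9.80 × 0.489)) = 1.98 s.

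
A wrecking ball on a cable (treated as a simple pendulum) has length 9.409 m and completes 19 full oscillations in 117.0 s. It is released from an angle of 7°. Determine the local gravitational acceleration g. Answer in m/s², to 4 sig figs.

9.796 m/s²

T = 117.0/19 = 6.1579 s.
From T = 2π√(L/g), g = 4π²L/T² = 4π² × 9.409/6.1579² = 9.796 m/s².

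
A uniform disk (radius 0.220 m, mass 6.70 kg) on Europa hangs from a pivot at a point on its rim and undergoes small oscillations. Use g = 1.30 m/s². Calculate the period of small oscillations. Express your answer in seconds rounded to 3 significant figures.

3.17 s

I_cm = ½mr² = 0.1621 kg·m². The pivot is at distance d = 0.220 m from the centre of mass.
By the parallel-axis theorem, I = I_cm + md² = 0.1621 + 0.3243 = 0.4864 kg·m².
T = 2π√(I/(mgd)) = 2π√(0.4864/(6.70 × 1.30 × 0.220)) = 3.17 s.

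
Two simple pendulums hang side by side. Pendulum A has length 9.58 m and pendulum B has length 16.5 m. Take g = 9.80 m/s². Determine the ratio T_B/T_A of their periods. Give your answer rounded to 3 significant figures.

T ∝ √L, so T_B/T_A = √(L_B/L_A) = √(16.5/9.58) = 1.31.

1.31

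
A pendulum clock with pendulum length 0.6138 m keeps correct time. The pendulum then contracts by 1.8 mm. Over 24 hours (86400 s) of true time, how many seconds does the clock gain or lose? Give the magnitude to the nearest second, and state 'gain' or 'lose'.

T ∝ √L, so T'/T = √(0.61200/0.6138) = 0.998533.
In 86400 s of true time the clock registers 86400/0.998533 = 86527.0 s, so it gains 127 s.

gain 127 s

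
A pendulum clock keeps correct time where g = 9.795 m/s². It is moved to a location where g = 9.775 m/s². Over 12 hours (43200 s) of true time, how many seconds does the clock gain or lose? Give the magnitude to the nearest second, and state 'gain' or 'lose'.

lose 44 s

The clock's period scales as T ∝ 1/√g, so T'/T = √(9.795/9.775) = 1.00102.
In 43200 s of true time the clock registers 43200/1.00102 = 43155.9 s, so it loses 44 s.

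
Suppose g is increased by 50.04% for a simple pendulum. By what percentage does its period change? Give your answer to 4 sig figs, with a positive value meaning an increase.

T ∝ 1/√g, so T'/T = 1/√(1.5004) = 0.81639.
Percentage change in T = (0.81639 − 1) × 100% = -18.36%.

-18.36%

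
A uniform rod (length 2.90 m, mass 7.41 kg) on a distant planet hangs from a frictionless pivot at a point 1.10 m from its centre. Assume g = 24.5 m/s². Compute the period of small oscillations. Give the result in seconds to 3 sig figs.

1.67 s

For a physical pendulum T = 2π√(I/(mgd)), with d = 1.100 m from pivot to centre of mass.
I_cm = mL²/12 = 7.41 × 2.90²/12 = 5.193 kg·m²; I = I_cm + md² = 5.193 + 7.41 × 1.100² = 14.16 kg·m².
T = 2π√(14.16/(7.41 × 24.5 × 1.100)) = 1.67 s.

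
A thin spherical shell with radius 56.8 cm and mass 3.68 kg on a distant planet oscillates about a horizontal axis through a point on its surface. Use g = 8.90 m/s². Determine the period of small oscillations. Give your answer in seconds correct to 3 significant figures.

I_cm = (2/3)mr² = 0.7915 kg·m². The pivot is at distance d = 0.568 m from the centre of mass.
By the parallel-axis theorem, I = I_cm + md² = 0.7915 + 1.187 = 1.979 kg·m².
T = 2π√(I/(mgd)) = 2π√(1.979/(3.68 × 8.90 × 0.568)) = 2.05 s.

2.05 s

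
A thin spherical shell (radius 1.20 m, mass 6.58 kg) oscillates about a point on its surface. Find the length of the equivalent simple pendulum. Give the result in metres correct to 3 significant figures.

2.00 m

The equivalent simple-pendulum length is L_eq = I/(md), where I is about the pivot and d = 1.200 m.
I_cm = (2/3)mR² = 6.317 kg·m², so I = I_cm + md² = 6.317 + 9.475 = 15.79 kg·m².
L_eq = 15.79/(6.58 × 1.200) = 2.00 m.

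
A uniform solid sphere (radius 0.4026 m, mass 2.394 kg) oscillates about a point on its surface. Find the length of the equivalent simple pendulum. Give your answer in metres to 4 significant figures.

0.5636 m

The equivalent simple-pendulum length is L_eq = I/(md), where I is about the pivot and d = 0.40260 m.
I_cm = (2/5)mR² = 0.15521 kg·m², so I = I_cm + md² = 0.15521 + 0.38804 = 0.54325 kg·m².
L_eq = 0.54325/(2.394 × 0.40260) = 0.5636 m.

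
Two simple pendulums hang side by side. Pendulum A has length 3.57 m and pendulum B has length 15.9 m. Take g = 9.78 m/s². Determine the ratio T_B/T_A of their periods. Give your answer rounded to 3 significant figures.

2.11

T ∝ √L, so T_B/T_A = √(L_B/L_A) = √(15.9/3.57) = 2.11.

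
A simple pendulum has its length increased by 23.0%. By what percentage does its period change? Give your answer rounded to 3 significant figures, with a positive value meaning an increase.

T ∝ √L, so T'/T = √(1.230) = 1.109.
Percentage change in T = (1.109 − 1) × 100% = 10.9%.

10.9%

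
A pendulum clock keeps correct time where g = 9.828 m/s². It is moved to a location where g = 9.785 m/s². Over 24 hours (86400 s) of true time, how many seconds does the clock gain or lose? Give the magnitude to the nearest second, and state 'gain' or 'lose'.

The clock's period scales as T ∝ 1/√g, so T'/T = √(9.828/9.785) = 1.00219.
In 86400 s of true time the clock registers 86400/1.00219 = 86210.8 s, so it loses 189 s.

lose 189 s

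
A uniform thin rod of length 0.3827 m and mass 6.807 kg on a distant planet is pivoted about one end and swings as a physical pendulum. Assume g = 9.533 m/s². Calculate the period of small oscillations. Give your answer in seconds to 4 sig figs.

1.028 s

For a physical pendulum T = 2π√(I/(mgd)), with d = 0.19135 m from pivot to centre of mass.
I_cm = mL²/12 = 6.807 × 0.3827²/12 = 0.083079 kg·m²; I = I_cm + md² = 0.083079 + 6.807 × 0.19135² = 0.33232 kg·m².
T = 2π√(0.33232/(6.807 × 9.533 × 0.19135)) = 1.028 s.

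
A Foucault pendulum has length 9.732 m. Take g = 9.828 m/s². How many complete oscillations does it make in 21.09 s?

T = 2π√(L/g) = 2π√(9.732/9.828) = 6.2524 s.
Number of complete oscillations = ⌊21.09/6.2524⌋ = ⌊3.3731⌋ = 3.

3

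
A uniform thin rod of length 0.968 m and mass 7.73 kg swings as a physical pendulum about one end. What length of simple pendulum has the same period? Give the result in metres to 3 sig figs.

0.645 m

The equivalent simple-pendulum length is L_eq = I/(md), where I is about the pivot and d = 0.4840 m.
I_cm = (1/12)mL² = 0.6036 kg·m², so I = I_cm + md² = 0.6036 + 1.811 = 2.414 kg·m².
L_eq = 2.414/(7.73 × 0.4840) = 0.645 m.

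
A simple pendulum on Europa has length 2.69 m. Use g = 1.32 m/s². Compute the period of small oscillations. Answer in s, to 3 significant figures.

T = 2π√(L/g) = 2π√(2.69/1.32) = 2π × 1.428 = 8.97 s.

8.97 s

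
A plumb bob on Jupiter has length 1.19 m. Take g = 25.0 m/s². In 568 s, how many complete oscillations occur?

T = 2π√(L/g) = 2π√(1.19/25.0) = 1.371 s.
Number of complete oscillations = ⌊568/1.371⌋ = ⌊414.3⌋ = 414.

414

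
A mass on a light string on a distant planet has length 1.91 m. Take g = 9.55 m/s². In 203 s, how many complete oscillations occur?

72

T = 2π√(L/g) = 2π√(1.91/9.55) = 2.810 s.
Number of complete oscillations = ⌊203/2.810⌋ = ⌊72.24⌋ = 72.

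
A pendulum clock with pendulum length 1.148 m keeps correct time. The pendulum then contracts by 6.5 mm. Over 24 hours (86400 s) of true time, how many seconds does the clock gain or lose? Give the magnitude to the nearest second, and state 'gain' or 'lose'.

T ∝ √L, so T'/T = √(1.14150/1.148) = 0.997165.
In 86400 s of true time the clock registers 86400/0.997165 = 86645.6 s, so it gains 246 s.

gain 246 s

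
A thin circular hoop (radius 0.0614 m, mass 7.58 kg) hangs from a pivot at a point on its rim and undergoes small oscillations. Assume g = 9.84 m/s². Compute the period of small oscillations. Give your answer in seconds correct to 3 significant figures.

0.702 s

I_cm = mr² = 0.02858 kg·m². The pivot is at distance d = 0.0614 m from the centre of mass.
By the parallel-axis theorem, I = I_cm + md² = 0.02858 + 0.02858 = 0.05715 kg·m².
T = 2π√(I/(mgd)) = 2π√(0.05715/(7.58 × 9.84 × 0.0614)) = 0.702 s.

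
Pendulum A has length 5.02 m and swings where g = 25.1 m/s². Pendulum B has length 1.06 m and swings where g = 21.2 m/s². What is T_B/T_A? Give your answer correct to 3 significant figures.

T = 2π√(L/g), so T_B/T_A = √((L_B/g_B)/(L_A/g_A)) = √((1.06/21.2)/(5.02/25.1)) = 0.500.

0.500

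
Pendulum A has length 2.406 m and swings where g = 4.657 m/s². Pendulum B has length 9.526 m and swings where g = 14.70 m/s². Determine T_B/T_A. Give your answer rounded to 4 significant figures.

T = 2π√(L/g), so T_B/T_A = √((L_B/g_B)/(L_A/g_A)) = √((9.526/14.70)/(2.406/4.657)) = 1.120.

1.120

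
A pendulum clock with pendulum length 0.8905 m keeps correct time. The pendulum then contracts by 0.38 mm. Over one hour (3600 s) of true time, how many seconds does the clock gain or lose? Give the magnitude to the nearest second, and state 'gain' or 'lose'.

gain 1 s

T ∝ √L, so T'/T = √(0.89012/0.8905) = 0.999787.
In 3600 s of true time the clock registers 3600/0.999787 = 3600.8 s, so it gains 1 s.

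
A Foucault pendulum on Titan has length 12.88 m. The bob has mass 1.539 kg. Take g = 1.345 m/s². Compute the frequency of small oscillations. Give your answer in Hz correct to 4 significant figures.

T = 2π√(L/g) = 2π√(12.88/1.345) = 19.444 s, so f = 1/T = 0.05143 Hz.

0.05143 Hz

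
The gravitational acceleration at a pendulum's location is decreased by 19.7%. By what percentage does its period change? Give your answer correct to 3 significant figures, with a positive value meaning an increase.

T ∝ 1/√g, so T'/T = 1/√(0.8030) = 1.116.
Percentage change in T = (1.116 − 1) × 100% = 11.6%.

11.6%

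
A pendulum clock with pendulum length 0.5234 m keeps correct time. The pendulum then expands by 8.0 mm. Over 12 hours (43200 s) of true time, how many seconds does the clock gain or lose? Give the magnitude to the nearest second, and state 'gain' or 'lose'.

lose 326 s

T ∝ √L, so T'/T = √(0.53140/0.5234) = 1.00761.
In 43200 s of true time the clock registers 43200/1.00761 = 42873.6 s, so it loses 326 s.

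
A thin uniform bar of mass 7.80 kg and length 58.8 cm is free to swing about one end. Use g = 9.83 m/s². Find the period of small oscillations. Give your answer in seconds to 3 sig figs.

1.25 s

For a physical pendulum T = 2π√(I/(mgd)), with d = 0.2940 m from pivot to centre of mass.
I_cm = mL²/12 = 7.80 × 0.588²/12 = 0.2247 kg·m²; I = I_cm + md² = 0.2247 + 7.80 × 0.2940² = 0.8989 kg·m².
T = 2π√(0.8989/(7.80 × 9.83 × 0.2940)) = 1.25 s.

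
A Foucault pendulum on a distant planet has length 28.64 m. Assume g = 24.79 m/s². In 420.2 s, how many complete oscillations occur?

62

T = 2π√(L/g) = 2π√(28.64/24.79) = 6.7535 s.
Number of complete oscillations = ⌊420.2/6.7535⌋ = ⌊62.220⌋ = 62.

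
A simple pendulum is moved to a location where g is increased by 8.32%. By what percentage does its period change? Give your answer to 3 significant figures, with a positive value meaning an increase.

-3.92%

T ∝ 1/√g, so T'/T = 1/√(1.083) = 0.9608.
Percentage change in T = (0.9608 − 1) × 100% = -3.92%.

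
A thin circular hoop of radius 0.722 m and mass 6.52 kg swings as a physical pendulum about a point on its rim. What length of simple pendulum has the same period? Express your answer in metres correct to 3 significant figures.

1.44 m

The equivalent simple-pendulum length is L_eq = I/(md), where I is about the pivot and d = 0.7220 m.
I_cm = mR² = 3.399 kg·m², so I = I_cm + md² = 3.399 + 3.399 = 6.798 kg·m².
L_eq = 6.798/(6.52 × 0.7220) = 1.44 m.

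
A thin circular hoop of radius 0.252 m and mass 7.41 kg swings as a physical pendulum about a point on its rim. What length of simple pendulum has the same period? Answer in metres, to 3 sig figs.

0.504 m

The equivalent simple-pendulum length is L_eq = I/(md), where I is about the pivot and d = 0.2520 m.
I_cm = mR² = 0.4706 kg·m², so I = I_cm + md² = 0.4706 + 0.4706 = 0.9411 kg·m².
L_eq = 0.9411/(7.41 × 0.2520) = 0.504 m.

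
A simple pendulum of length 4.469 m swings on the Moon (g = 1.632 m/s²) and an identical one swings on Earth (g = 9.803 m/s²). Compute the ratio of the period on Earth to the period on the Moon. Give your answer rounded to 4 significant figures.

0.4080

T ∝ 1/√g, so T₂/T₁ = √(g₁/g₂) = √(1.632/9.803) = 0.4080.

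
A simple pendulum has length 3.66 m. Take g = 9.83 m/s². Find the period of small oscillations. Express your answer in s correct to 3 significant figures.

3.83 s

T = 2π√(L/g) = 2π√(3.66/9.83) = 2π × 0.6102 = 3.83 s.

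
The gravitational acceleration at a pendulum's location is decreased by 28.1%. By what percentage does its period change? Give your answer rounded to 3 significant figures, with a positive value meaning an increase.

17.9%

T ∝ 1/√g, so T'/T = 1/√(0.7190) = 1.179.
Percentage change in T = (1.179 − 1) × 100% = 17.9%.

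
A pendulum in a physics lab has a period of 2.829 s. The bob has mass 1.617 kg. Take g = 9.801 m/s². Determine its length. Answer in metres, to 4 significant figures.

From T = 2π√(L/g), L = gT²/(4π²) = 9.801 × 2.8290²/(4π²) = 1.987 m.

1.987 m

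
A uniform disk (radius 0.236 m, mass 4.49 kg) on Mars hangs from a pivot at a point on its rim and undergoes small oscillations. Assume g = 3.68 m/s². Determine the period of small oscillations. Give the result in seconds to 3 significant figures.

1.95 s

I_cm = ½mr² = 0.1250 kg·m². The pivot is at distance d = 0.236 m from the centre of mass.
By the parallel-axis theorem, I = I_cm + md² = 0.1250 + 0.2501 = 0.3751 kg·m².
T = 2π√(I/(mgd)) = 2π√(0.3751/(4.49 × 3.68 × 0.236)) = 1.95 s.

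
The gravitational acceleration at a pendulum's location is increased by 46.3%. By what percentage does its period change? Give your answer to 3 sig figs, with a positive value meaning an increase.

-17.3%

T ∝ 1/√g, so T'/T = 1/√(1.463) = 0.8268.
Percentage change in T = (0.8268 − 1) × 100% = -17.3%.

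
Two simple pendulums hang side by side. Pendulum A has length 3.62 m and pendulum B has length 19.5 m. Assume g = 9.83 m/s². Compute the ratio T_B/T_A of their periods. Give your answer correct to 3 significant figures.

2.32

T ∝ √L, so T_B/T_A = √(L_B/L_A) = √(19.5/3.62) = 2.32.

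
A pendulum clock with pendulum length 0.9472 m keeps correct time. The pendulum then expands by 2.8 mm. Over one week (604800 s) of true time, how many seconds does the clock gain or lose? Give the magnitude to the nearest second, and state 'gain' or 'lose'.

T ∝ √L, so T'/T = √(0.95000/0.9472) = 1.00148.
In 604800 s of true time the clock registers 604800/1.00148 = 603908.1 s, so it loses 892 s.

lose 892 s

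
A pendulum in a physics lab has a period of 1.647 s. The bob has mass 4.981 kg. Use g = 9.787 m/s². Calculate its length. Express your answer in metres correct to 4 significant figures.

From T = 2π√(L/g), L = gT²/(4π²) = 9.787 × 1.6470²/(4π²) = 0.6725 m.

0.6725 m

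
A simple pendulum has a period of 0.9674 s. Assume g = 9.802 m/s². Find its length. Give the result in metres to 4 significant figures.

From T = 2π√(L/g), L = gT²/(4π²) = 9.802 × 0.96740²/(4π²) = 0.2324 m.

0.2324 m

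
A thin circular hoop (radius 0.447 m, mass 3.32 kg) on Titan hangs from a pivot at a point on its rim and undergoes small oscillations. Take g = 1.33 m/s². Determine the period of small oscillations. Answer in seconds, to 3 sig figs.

I_cm = mr² = 0.6634 kg·m². The pivot is at distance d = 0.447 m from the centre of mass.
By the parallel-axis theorem, I = I_cm + md² = 0.6634 + 0.6634 = 1.327 kg·m².
T = 2π√(I/(mgd)) = 2π√(1.327/(3.32 × 1.33 × 0.447)) = 5.15 s.

5.15 s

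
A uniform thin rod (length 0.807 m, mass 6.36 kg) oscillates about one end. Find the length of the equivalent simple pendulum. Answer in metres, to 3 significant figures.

The equivalent simple-pendulum length is L_eq = I/(md), where I is about the pivot and d = 0.4035 m.
I_cm = (1/12)mL² = 0.3452 kg·m², so I = I_cm + md² = 0.3452 + 1.035 = 1.381 kg·m².
L_eq = 1.381/(6.36 × 0.4035) = 0.538 m.

0.538 m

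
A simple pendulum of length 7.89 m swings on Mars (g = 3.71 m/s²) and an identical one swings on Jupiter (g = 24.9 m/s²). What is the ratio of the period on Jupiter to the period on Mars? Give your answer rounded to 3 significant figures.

0.386

T ∝ 1/√g, so T₂/T₁ = √(g₁/g₂) = √(3.71/24.9) = 0.386.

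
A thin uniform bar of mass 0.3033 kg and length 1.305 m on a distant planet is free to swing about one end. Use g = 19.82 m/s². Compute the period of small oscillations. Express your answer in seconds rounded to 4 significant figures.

For a physical pendulum T = 2π√(I/(mgd)), with d = 0.65250 m from pivot to centre of mass.
I_cm = mL²/12 = 0.3033 × 1.305²/12 = 0.043044 kg·m²; I = I_cm + md² = 0.043044 + 0.3033 × 0.65250² = 0.17218 kg·m².
T = 2π√(0.17218/(0.3033 × 19.82 × 0.65250)) = 1.316 s.

1.316 s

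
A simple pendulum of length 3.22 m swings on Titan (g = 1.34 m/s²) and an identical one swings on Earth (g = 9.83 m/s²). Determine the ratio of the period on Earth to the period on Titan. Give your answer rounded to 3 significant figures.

0.369

T ∝ 1/√g, so T₂/T₁ = √(g₁/g₂) = √(1.34/9.83) = 0.369.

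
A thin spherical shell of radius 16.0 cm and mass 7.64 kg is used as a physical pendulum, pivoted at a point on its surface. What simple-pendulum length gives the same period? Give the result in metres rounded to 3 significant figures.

0.267 m

The equivalent simple-pendulum length is L_eq = I/(md), where I is about the pivot and d = 0.1600 m.
I_cm = (2/3)mR² = 0.1304 kg·m², so I = I_cm + md² = 0.1304 + 0.1956 = 0.3260 kg·m².
L_eq = 0.3260/(7.64 × 0.1600) = 0.267 m.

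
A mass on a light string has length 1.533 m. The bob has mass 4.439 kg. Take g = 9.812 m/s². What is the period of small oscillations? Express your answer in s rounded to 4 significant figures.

2.484 s

T = 2π√(L/g) = 2π√(1.533/9.812) = 2π × 0.39527 = 2.484 s.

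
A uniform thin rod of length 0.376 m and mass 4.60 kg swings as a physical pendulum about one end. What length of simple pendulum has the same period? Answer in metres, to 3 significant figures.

The equivalent simple-pendulum length is L_eq = I/(md), where I is about the pivot and d = 0.1880 m.
I_cm = (1/12)mL² = 0.05419 kg·m², so I = I_cm + md² = 0.05419 + 0.1626 = 0.2168 kg·m².
L_eq = 0.2168/(4.60 × 0.1880) = 0.251 m.

0.251 m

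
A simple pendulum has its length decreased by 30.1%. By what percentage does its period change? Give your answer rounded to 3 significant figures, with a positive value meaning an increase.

-16.4%

T ∝ √L, so T'/T = √(0.6990) = 0.8361.
Percentage change in T = (0.8361 − 1) × 100% = -16.4%.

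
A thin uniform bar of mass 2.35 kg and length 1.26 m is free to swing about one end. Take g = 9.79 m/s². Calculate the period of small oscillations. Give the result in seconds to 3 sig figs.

For a physical pendulum T = 2π√(I/(mgd)), with d = 0.6300 m from pivot to centre of mass.
I_cm = mL²/12 = 2.35 × 1.26²/12 = 0.3109 kg·m²; I = I_cm + md² = 0.3109 + 2.35 × 0.6300² = 1.244 kg·m².
T = 2π√(1.244/(2.35 × 9.79 × 0.6300)) = 1.84 s.

1.84 s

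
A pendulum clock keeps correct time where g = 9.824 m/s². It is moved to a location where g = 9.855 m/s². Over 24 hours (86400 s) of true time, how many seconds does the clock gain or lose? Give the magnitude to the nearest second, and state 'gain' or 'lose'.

The clock's period scales as T ∝ 1/√g, so T'/T = √(9.824/9.855) = 0.998426.
In 86400 s of true time the clock registers 86400/0.998426 = 86536.2 s, so it gains 136 s.

gain 136 s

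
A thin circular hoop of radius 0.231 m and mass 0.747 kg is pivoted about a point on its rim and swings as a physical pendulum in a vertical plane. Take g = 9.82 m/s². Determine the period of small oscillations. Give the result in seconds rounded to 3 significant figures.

I_cm = mr² = 0.03986 kg·m². The pivot is at distance d = 0.231 m from the centre of mass.
By the parallel-axis theorem, I = I_cm + md² = 0.03986 + 0.03986 = 0.07972 kg·m².
T = 2π√(I/(mgd)) = 2π√(0.07972/(0.747 × 9.82 × 0.231)) = 1.36 s.

1.36 s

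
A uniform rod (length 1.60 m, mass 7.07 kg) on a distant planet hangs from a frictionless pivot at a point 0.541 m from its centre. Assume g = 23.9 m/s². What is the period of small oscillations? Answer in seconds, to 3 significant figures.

1.24 s

For a physical pendulum T = 2π√(I/(mgd)), with d = 0.5410 m from pivot to centre of mass.
I_cm = mL²/12 = 7.07 × 1.60²/12 = 1.508 kg·m²; I = I_cm + md² = 1.508 + 7.07 × 0.5410² = 3.578 kg·m².
T = 2π√(3.578/(7.07 × 23.9 × 0.5410)) = 1.24 s.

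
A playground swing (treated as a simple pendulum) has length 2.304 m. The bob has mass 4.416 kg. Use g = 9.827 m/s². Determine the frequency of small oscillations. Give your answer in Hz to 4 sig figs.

0.3287 Hz

T = 2π√(L/g) = 2π√(2.304/9.827) = 3.0424 s, so f = 1/T = 0.3287 Hz.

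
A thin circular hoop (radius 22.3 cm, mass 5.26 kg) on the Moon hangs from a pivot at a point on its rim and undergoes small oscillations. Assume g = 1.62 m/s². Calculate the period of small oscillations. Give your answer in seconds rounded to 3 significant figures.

3.30 s

I_cm = mr² = 0.2616 kg·m². The pivot is at distance d = 0.223 m from the centre of mass.
By the parallel-axis theorem, I = I_cm + md² = 0.2616 + 0.2616 = 0.5231 kg·m².
T = 2π√(I/(mgd)) = 2π√(0.5231/(5.26 × 1.62 × 0.223)) = 3.30 s.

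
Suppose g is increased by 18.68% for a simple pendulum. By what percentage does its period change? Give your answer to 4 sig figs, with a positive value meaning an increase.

T ∝ 1/√g, so T'/T = 1/√(1.1868) = 0.91793.
Percentage change in T = (0.91793 − 1) × 100% = -8.207%.

-8.207%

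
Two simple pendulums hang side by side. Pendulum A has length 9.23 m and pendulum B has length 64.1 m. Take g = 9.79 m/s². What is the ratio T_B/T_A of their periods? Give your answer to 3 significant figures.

2.64

T ∝ √L, so T_B/T_A = √(L_B/L_A) = √(64.1/9.23) = 2.64.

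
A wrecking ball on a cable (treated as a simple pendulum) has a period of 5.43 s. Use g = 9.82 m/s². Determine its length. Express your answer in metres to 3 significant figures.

From T = 2π√(L/g), L = gT²/(4π²) = 9.82 × 5.430²/(4π²) = 7.33 m.

7.33 m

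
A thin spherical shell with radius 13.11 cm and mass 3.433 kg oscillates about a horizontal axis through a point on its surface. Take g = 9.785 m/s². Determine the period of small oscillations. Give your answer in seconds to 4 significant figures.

I_cm = (2/3)mr² = 0.039336 kg·m². The pivot is at distance d = 0.1311 m from the centre of mass.
By the parallel-axis theorem, I = I_cm + md² = 0.039336 + 0.059004 = 0.098339 kg·m².
T = 2π√(I/(mgd)) = 2π√(0.098339/(3.433 × 9.785 × 0.1311)) = 0.9389 s.

0.9389 s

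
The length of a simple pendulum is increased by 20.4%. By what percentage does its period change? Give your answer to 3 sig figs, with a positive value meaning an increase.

T ∝ √L, so T'/T = √(1.204) = 1.097.
Percentage change in T = (1.097 − 1) × 100% = 9.73%.

9.73%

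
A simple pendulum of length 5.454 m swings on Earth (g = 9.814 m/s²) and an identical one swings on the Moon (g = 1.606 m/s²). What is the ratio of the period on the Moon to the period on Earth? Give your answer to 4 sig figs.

T ∝ 1/√g, so T₂/T₁ = √(g₁/g₂) = √(9.814/1.606) = 2.472.

2.472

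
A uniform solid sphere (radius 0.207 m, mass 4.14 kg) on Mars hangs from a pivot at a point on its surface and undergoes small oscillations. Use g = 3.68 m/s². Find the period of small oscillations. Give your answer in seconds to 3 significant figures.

1.76 s

I_cm = (2/5)mr² = 0.07096 kg·m². The pivot is at distance d = 0.207 m from the centre of mass.
By the parallel-axis theorem, I = I_cm + md² = 0.07096 + 0.1774 = 0.2484 kg·m².
T = 2π√(I/(mgd)) = 2π√(0.2484/(4.14 × 3.68 × 0.207)) = 1.76 s.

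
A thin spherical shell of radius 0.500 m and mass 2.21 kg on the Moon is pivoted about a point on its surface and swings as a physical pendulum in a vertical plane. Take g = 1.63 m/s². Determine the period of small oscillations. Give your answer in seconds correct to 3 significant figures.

I_cm = (2/3)mr² = 0.3683 kg·m². The pivot is at distance d = 0.500 m from the centre of mass.
By the parallel-axis theorem, I = I_cm + md² = 0.3683 + 0.5525 = 0.9208 kg·m².
T = 2π√(I/(mgd)) = 2π√(0.9208/(2.21 × 1.63 × 0.500)) = 4.49 s.

4.49 s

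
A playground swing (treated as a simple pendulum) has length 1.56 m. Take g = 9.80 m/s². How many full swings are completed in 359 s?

T = 2π√(L/g) = 2π√(1.56/9.80) = 2.507 s.
Number of complete oscillations = ⌊359/2.507⌋ = ⌊143.2⌋ = 143.

143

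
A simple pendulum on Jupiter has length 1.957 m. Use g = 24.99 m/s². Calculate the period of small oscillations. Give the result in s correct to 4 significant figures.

1.758 s

T = 2π√(L/g) = 2π√(1.957/24.99) = 2π × 0.27984 = 1.758 s.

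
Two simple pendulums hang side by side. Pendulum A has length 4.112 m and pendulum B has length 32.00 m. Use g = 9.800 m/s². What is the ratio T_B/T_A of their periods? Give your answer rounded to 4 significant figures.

T ∝ √L, so T_B/T_A = √(L_B/L_A) = √(32.00/4.112) = 2.790.

2.790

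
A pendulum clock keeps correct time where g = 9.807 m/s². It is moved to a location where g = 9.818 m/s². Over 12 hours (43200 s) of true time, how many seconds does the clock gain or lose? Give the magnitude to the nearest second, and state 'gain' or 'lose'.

The clock's period scales as T ∝ 1/√g, so T'/T = √(9.807/9.818) = 0.999440.
In 43200 s of true time the clock registers 43200/0.999440 = 43224.2 s, so it gains 24 s.

gain 24 s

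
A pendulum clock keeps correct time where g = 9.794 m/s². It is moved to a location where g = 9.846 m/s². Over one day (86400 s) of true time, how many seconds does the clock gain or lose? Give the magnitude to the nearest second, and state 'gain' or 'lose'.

gain 229 s

The clock's period scales as T ∝ 1/√g, so T'/T = √(9.794/9.846) = 0.997356.
In 86400 s of true time the clock registers 86400/0.997356 = 86629.1 s, so it gains 229 s.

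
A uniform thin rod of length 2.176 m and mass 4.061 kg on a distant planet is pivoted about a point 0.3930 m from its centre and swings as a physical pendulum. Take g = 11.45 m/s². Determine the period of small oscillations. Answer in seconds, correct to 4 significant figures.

2.195 s

For a physical pendulum T = 2π√(I/(mgd)), with d = 0.39300 m from pivot to centre of mass.
I_cm = mL²/12 = 4.061 × 2.176²/12 = 1.6024 kg·m²; I = I_cm + md² = 1.6024 + 4.061 × 0.39300² = 2.2296 kg·m².
T = 2π√(2.2296/(4.061 × 11.45 × 0.39300)) = 2.195 s.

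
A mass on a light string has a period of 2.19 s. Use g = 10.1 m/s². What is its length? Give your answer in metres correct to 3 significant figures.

1.23 m

From T = 2π√(L/g), L = gT²/(4π²) = 10.1 × 2.190²/(4π²) = 1.23 m.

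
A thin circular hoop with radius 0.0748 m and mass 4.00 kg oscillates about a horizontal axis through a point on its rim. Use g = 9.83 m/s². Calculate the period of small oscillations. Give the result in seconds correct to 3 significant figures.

0.775 s

I_cm = mr² = 0.02238 kg·m². The pivot is at distance d = 0.0748 m from the centre of mass.
By the parallel-axis theorem, I = I_cm + md² = 0.02238 + 0.02238 = 0.04476 kg·m².
T = 2π√(I/(mgd)) = 2π√(0.04476/(4.00 × 9.83 × 0.0748)) = 0.775 s.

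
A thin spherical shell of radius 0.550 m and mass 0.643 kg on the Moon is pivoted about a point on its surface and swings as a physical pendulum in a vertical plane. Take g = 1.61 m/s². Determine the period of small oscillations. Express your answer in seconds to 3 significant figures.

I_cm = (2/3)mr² = 0.1297 kg·m². The pivot is at distance d = 0.550 m from the centre of mass.
By the parallel-axis theorem, I = I_cm + md² = 0.1297 + 0.1945 = 0.3242 kg·m².
T = 2π√(I/(mgd)) = 2π√(0.3242/(0.643 × 1.61 × 0.550)) = 4.74 s.

4.74 s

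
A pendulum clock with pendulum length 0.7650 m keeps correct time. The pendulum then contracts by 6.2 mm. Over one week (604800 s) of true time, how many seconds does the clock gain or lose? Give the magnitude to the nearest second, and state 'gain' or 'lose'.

gain 2466 s

T ∝ √L, so T'/T = √(0.75880/0.7650) = 0.995939.
In 604800 s of true time the clock registers 604800/0.995939 = 607265.8 s, so it gains 2466 s.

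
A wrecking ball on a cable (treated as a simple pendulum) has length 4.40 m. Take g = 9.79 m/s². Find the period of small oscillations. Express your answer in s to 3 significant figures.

4.21 s

T = 2π√(L/g) = 2π√(4.40/9.79) = 2π × 0.6704 = 4.21 s.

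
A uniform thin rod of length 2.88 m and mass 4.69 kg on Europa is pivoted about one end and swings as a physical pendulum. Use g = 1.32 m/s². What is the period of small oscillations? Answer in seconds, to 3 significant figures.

For a physical pendulum T = 2π√(I/(mgd)), with d = 1.440 m from pivot to centre of mass.
I_cm = mL²/12 = 4.69 × 2.88²/12 = 3.242 kg·m²; I = I_cm + md² = 3.242 + 4.69 × 1.440² = 12.97 kg·m².
T = 2π√(12.97/(4.69 × 1.32 × 1.440)) = 7.58 s.

7.58 s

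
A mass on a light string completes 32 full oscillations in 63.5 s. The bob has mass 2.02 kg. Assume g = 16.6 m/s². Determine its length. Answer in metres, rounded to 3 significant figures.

T = 63.5/32 = 1.984 s.
From T = 2π√(L/g), L = gT²/(4π²) = 16.6 × 1.984²/(4π²) = 1.66 m.

1.66 m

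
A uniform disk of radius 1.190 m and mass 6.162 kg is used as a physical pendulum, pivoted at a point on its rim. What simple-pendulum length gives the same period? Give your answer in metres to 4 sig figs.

1.785 m

The equivalent simple-pendulum length is L_eq = I/(md), where I is about the pivot and d = 1.1900 m.
I_cm = ½mR² = 4.3630 kg·m², so I = I_cm + md² = 4.3630 + 8.7260 = 13.089 kg·m².
L_eq = 13.089/(6.162 × 1.1900) = 1.785 m.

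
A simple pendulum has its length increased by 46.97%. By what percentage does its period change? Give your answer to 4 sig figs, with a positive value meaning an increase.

T ∝ √L, so T'/T = √(1.4697) = 1.2123.
Percentage change in T = (1.2123 − 1) × 100% = 21.23%.

21.23%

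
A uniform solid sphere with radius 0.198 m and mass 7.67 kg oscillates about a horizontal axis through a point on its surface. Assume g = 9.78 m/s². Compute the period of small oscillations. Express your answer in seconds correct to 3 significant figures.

1.06 s

I_cm = (2/5)mr² = 0.1203 kg·m². The pivot is at distance d = 0.198 m from the centre of mass.
By the parallel-axis theorem, I = I_cm + md² = 0.1203 + 0.3007 = 0.4210 kg·m².
T = 2π√(I/(mgd)) = 2π√(0.4210/(7.67 × 9.78 × 0.198)) = 1.06 s.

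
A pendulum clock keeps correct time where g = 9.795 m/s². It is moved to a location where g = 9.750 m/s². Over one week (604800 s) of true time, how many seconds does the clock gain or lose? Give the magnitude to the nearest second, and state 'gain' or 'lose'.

lose 1391 s

The clock's period scales as T ∝ 1/√g, so T'/T = √(9.795/9.750) = 1.00231.
In 604800 s of true time the clock registers 604800/1.00231 = 603409.1 s, so it loses 1391 s.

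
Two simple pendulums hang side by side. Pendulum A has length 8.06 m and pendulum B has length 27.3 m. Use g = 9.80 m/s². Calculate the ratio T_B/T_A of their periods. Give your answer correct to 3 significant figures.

1.84

T ∝ √L, so T_B/T_A = √(L_B/L_A) = √(27.3/8.06) = 1.84.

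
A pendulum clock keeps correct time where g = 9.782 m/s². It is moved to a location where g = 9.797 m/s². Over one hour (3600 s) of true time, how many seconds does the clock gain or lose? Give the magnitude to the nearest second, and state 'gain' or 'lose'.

gain 3 s

The clock's period scales as T ∝ 1/√g, so T'/T = √(9.782/9.797) = 0.999234.
In 3600 s of true time the clock registers 3600/0.999234 = 3602.8 s, so it gains 3 s.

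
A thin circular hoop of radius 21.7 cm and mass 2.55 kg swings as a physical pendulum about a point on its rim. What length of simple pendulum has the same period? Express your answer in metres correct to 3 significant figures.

The equivalent simple-pendulum length is L_eq = I/(md), where I is about the pivot and d = 0.2170 m.
I_cm = mR² = 0.1201 kg·m², so I = I_cm + md² = 0.1201 + 0.1201 = 0.2402 kg·m².
L_eq = 0.2402/(2.55 × 0.2170) = 0.434 m.

0.434 m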